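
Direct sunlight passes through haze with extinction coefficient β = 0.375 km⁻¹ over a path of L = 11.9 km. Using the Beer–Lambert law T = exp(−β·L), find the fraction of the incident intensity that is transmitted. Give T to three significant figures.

0.0115

τ = β·L = 0.375 × 11.9 = 4.4625.
T = exp(−4.4625) = 0.0115.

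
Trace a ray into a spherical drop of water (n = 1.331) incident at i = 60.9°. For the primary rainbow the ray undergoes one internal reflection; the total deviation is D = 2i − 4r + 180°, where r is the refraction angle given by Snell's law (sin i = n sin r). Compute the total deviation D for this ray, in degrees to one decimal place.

137.7°

sin r = sin 60.9° / 1.331 = 0.8738/1.331 = 0.6565; r = 41.03°.
D = 2·60.9° − 4·41.03° + 180° = 121.80° − 164.13° + 180° = 137.67°.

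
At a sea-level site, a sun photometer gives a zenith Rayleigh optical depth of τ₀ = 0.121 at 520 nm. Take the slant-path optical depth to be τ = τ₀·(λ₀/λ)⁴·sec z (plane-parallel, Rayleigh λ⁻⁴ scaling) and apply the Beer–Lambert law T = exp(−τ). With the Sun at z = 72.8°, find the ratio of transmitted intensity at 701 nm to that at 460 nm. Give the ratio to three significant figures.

1.72

Airmass: sec 72.8° = 3.3817.
τ(701 nm) = 0.121 × (520/701)⁴ × 3.3817 = 0.121 × 0.3028 × 3.3817 = 0.1239.
τ(460 nm) = 0.121 × (520/460)⁴ × 3.3817 = 0.121 × 1.6330 × 3.3817 = 0.6682.
T(701)/T(460) = exp(τ_B − τ_A) = exp(0.5443) = 1.7234.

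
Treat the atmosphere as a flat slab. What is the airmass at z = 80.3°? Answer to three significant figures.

X = sec z = 1/cos 80.3° = 1/0.1685 = 5.9351.

5.94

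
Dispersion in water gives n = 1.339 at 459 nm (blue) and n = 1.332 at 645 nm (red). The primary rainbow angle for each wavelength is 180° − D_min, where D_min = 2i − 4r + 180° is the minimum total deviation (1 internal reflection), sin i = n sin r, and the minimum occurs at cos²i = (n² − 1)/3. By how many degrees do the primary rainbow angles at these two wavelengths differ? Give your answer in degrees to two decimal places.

1.01°

At 459 nm (n = 1.339): cos²i = 0.26431 → i = 59.062°, r = 39.834°, D_min = 138.786°, rainbow angle = 41.214°.
At 645 nm (n = 1.332): cos²i = 0.25807 → i = 59.469°, r = 40.290°, D_min = 137.776°, rainbow angle = 42.224°.
Angular width = |41.214° − 42.224°| = 1.010°.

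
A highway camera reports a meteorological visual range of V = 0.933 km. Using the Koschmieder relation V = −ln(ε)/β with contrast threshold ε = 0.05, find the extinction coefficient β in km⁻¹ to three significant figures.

β = −ln(0.05) / V = 2.996 / 0.933 = 3.2109 km⁻¹.

3.21 km⁻¹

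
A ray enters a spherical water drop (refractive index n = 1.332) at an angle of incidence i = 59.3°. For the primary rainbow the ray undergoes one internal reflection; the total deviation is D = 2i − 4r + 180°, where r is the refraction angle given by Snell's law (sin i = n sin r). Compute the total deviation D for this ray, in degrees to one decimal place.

sin r = sin 59.3° / 1.332 = 0.8599/1.332 = 0.6455; r = 40.21°.
D = 2·59.3° − 4·40.21° + 180° = 118.60° − 160.82° + 180° = 137.78°.

137.8°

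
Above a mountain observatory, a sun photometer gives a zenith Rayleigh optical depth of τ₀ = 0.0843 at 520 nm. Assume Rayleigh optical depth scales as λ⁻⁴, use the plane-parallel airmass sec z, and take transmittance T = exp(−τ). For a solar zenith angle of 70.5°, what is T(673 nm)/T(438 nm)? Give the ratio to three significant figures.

1.51

Airmass: sec 70.5° = 2.9957.
τ(673 nm) = 0.0843 × (520/673)⁴ × 2.9957 = 0.0843 × 0.3564 × 2.9957 = 0.0900.
τ(438 nm) = 0.0843 × (520/438)⁴ × 2.9957 = 0.0843 × 1.9866 × 2.9957 = 0.5017.
T(673)/T(438) = exp(τ_B − τ_A) = exp(0.4117) = 1.5094.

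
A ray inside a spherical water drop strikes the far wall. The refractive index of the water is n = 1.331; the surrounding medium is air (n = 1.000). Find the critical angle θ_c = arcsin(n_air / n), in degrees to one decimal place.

48.7°

sin θ_c = n_air / n = 1.000 / 1.331 = 0.7513.
θ_c = arcsin(0.7513) = 48.70°.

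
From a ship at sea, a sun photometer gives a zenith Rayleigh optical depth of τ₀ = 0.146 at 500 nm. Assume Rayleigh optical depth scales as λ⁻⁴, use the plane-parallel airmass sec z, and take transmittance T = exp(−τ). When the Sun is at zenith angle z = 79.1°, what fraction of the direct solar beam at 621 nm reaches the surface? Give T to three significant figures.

sec 79.1° = 5.2883.
τ = 0.146 × (500/621)⁴ × 5.2883 = 0.146 × 0.4203 × 5.2883 = 0.3245.
T = exp(−0.3245) = 0.7229.

0.723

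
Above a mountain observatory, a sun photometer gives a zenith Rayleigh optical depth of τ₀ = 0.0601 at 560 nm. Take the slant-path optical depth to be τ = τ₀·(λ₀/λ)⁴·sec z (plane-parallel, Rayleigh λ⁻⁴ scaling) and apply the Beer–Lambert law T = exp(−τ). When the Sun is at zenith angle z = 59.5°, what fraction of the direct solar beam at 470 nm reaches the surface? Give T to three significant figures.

0.788

sec 59.5° = 1.9703.
τ = 0.0601 × (560/470)⁴ × 1.9703 = 0.0601 × 2.0154 × 1.9703 = 0.2387.
T = exp(−0.2387) = 0.7877.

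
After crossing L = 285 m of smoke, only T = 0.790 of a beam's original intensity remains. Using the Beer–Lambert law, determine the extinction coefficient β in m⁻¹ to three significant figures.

0.000827 m⁻¹

Beer–Lambert: T = exp(−βL) ⇒ β = −ln(T)/L = −ln(0.790)/285 = 0.2357/285 = 0.0008271 m⁻¹.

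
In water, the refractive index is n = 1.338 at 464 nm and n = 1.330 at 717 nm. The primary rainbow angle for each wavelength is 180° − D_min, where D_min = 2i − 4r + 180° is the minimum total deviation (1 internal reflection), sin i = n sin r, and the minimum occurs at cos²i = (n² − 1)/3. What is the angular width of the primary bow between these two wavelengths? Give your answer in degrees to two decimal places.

1.16°

At 464 nm (n = 1.338): cos²i = 0.26341 → i = 59.120°, r = 39.899°, D_min = 138.643°, rainbow angle = 41.357°.
At 717 nm (n = 1.330): cos²i = 0.25630 → i = 59.585°, r = 40.422°, D_min = 137.484°, rainbow angle = 42.516°.
Angular width = |41.357° − 42.516°| = 1.160°.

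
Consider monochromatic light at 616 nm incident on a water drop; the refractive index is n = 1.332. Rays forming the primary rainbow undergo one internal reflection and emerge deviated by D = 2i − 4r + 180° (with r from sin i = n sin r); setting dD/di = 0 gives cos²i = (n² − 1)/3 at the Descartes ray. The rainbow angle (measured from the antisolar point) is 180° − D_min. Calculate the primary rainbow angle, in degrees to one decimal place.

42.2°

cos²i = (1.77422 − 1)/3 = 0.25807; i = arccos(0.50801) = 59.469°.
sin r = sin 59.469°/1.332 = 0.64666; r = 40.290°.
D_min = 2·59.469° − 4·40.290° + 180° = 137.776°.
Rainbow angle = 180° − D_min = 42.224°.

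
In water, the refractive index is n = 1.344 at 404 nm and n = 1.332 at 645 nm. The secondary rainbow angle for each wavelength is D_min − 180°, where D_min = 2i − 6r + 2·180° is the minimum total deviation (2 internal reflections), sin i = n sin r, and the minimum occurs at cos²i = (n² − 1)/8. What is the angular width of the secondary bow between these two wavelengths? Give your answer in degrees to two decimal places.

3.10°

At 404 nm (n = 1.344): cos²i = 0.10079 → i = 71.490°, r = 44.874°, D_min = 233.733°, rainbow angle = 53.733°.
At 645 nm (n = 1.332): cos²i = 0.09678 → i = 71.875°, r = 45.520°, D_min = 230.628°, rainbow angle = 50.628°.
Angular width = |53.733° − 50.628°| = 3.104°.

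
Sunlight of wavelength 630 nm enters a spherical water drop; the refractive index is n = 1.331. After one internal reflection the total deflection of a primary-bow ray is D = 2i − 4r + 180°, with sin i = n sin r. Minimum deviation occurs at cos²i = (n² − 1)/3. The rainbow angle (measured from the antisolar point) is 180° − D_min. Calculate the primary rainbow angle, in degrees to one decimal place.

42.4°

cos²i = (1.77156 − 1)/3 = 0.25719; i = arccos(0.50714) = 59.527°.
sin r = sin 59.527°/1.331 = 0.64753; r = 40.356°.
D_min = 2·59.527° − 4·40.356° + 180° = 137.630°.
Rainbow angle = 180° − D_min = 42.370°.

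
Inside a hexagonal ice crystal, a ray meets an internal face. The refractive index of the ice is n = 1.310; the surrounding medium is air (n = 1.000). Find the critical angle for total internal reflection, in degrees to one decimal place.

sin θ_c = n_air / n = 1.000 / 1.310 = 0.7634.
θ_c = arcsin(0.7634) = 49.76°.

49.8°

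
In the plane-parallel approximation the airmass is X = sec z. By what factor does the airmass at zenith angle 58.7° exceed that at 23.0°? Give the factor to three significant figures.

1.77

X(58.7°)/X(23.0°) = sec 58.7° / sec 23.0° = cos 23.0° / cos 58.7° = 0.9205/0.5195 = 1.7718.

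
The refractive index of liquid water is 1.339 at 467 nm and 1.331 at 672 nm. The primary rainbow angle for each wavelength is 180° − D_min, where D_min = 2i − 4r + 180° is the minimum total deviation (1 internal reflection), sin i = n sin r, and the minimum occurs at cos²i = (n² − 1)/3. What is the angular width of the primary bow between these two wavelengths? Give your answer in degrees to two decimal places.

At 467 nm (n = 1.339): cos²i = 0.26431 → i = 59.062°, r = 39.834°, D_min = 138.786°, rainbow angle = 41.214°.
At 672 nm (n = 1.331): cos²i = 0.25719 → i = 59.527°, r = 40.356°, D_min = 137.630°, rainbow angle = 42.370°.
Angular width = |41.214° − 42.370°| = 1.156°.

1.16°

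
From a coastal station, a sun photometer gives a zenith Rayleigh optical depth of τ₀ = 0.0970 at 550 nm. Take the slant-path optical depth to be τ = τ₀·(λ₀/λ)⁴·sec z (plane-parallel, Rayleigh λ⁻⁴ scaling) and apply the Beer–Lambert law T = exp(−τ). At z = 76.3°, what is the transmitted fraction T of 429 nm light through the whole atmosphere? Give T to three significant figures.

sec 76.3° = 4.2223.
τ = 0.0970 × (550/429)⁴ × 4.2223 = 0.0970 × 2.7016 × 4.2223 = 1.1065.
T = exp(−1.1065) = 0.3307.

0.331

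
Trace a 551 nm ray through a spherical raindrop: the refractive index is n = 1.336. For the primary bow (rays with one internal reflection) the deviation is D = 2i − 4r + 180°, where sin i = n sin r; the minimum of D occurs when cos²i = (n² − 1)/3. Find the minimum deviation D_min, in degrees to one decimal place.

138.4°

cos²i = (1.78490 − 1)/3 = 0.26163; i = arccos(0.51150) = 59.236°.
sin r = sin 59.236°/1.336 = 0.64318; r = 40.029°.
D_min = 2·59.236° − 4·40.029° + 180° = 138.356°.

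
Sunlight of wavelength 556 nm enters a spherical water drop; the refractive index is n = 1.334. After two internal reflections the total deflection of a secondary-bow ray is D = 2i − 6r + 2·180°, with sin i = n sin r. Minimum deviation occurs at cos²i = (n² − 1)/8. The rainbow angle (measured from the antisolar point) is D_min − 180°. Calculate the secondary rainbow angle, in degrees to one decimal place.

51.2°

cos²i = (1.77956 − 1)/8 = 0.09744; i = arccos(0.31216) = 71.810°.
sin r = sin 71.810°/1.334 = 0.71217; r = 45.411°.
D_min = 2·71.810° − 6·45.411° + 360° = 231.153°.
Rainbow angle = D_min − 180° = 51.153°.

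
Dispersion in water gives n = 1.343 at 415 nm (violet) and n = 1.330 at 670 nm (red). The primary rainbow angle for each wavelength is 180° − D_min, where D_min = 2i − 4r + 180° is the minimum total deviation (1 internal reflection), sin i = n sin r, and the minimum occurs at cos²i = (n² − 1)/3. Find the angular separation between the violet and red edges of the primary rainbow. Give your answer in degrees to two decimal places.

1.87°

At 415 nm (n = 1.343): cos²i = 0.26788 → i = 58.830°, r = 39.577°, D_min = 139.354°, rainbow angle = 40.646°.
At 670 nm (n = 1.330): cos²i = 0.25630 → i = 59.585°, r = 40.422°, D_min = 137.484°, rainbow angle = 42.516°.
Angular width = |40.646° − 42.516°| = 1.871°.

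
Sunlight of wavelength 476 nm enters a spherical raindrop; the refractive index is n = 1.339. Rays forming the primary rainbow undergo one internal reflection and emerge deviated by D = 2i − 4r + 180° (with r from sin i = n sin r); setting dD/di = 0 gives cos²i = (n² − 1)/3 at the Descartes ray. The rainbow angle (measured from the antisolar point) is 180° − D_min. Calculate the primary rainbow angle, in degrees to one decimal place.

41.2°

cos²i = (1.79292 − 1)/3 = 0.26431; i = arccos(0.51411) = 59.062°.
sin r = sin 59.062°/1.339 = 0.64057; r = 39.834°.
D_min = 2·59.062° − 4·39.834° + 180° = 138.786°.
Rainbow angle = 180° − D_min = 41.214°.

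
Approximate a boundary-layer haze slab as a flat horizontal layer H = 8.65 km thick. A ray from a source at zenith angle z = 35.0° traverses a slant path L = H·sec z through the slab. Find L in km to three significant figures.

sec z = 1/cos 35.0° = 1.2208.
L = 8.65 × 1.2208 = 10.560 km.

10.6 km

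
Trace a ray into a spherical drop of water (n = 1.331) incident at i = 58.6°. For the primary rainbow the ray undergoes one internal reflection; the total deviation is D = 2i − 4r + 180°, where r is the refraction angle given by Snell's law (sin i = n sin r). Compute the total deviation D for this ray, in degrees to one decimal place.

137.6°

sin r = sin 58.6° / 1.331 = 0.8536/1.331 = 0.6413; r = 39.89°.
D = 2·58.6° − 4·39.89° + 180° = 117.20° − 159.55° + 180° = 137.65°.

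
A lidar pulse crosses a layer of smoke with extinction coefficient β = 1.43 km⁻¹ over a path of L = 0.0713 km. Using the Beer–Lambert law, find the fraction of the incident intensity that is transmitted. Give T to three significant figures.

τ = β·L = 1.43 × 0.0713 = 0.1020.
T = exp(−0.1020) = 0.9031.

0.903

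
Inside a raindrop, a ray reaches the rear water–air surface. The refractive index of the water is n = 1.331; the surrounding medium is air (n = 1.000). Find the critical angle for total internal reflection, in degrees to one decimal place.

48.7°

sin θ_c = n_air / n = 1.000 / 1.331 = 0.7513.
θ_c = arcsin(0.7513) = 48.70°.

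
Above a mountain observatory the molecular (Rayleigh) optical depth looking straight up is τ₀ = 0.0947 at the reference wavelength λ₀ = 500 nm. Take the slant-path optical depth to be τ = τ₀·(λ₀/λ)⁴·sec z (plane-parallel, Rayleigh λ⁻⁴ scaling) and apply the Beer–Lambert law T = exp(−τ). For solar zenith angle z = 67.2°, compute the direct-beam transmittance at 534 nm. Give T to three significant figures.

0.829

sec 67.2° = 2.5805.
τ = 0.0947 × (500/534)⁴ × 2.5805 = 0.0947 × 0.7686 × 2.5805 = 0.1878.
T = exp(−0.1878) = 0.8288.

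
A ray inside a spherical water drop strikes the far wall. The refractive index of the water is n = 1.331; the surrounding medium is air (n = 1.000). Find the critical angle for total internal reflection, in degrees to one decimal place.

48.7°

sin θ_c = n_air / n = 1.000 / 1.331 = 0.7513.
θ_c = arcsin(0.7513) = 48.70°.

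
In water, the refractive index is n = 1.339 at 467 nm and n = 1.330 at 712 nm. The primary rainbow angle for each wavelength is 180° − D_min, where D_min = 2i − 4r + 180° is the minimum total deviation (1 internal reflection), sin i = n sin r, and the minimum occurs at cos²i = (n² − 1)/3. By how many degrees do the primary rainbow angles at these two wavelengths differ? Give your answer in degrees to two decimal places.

1.30°

At 467 nm (n = 1.339): cos²i = 0.26431 → i = 59.062°, r = 39.834°, D_min = 138.786°, rainbow angle = 41.214°.
At 712 nm (n = 1.330): cos²i = 0.25630 → i = 59.585°, r = 40.422°, D_min = 137.484°, rainbow angle = 42.516°.
Angular width = |41.214° − 42.516°| = 1.303°.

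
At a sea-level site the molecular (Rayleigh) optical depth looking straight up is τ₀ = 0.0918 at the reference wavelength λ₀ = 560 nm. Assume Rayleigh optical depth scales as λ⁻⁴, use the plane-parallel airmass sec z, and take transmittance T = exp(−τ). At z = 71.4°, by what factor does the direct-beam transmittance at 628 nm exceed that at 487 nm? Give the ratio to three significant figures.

1.38

Airmass: sec 71.4° = 3.1352.
τ(628 nm) = 0.0918 × (560/628)⁴ × 3.1352 = 0.0918 × 0.6323 × 3.1352 = 0.1820.
τ(487 nm) = 0.0918 × (560/487)⁴ × 3.1352 = 0.0918 × 1.7484 × 3.1352 = 0.5032.
T(628)/T(487) = exp(τ_B − τ_A) = exp(0.3212) = 1.3788.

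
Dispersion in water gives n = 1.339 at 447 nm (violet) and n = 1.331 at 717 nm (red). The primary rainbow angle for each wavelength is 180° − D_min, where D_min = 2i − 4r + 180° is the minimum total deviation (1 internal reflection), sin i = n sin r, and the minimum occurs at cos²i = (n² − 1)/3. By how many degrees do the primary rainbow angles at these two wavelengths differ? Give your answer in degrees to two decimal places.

At 447 nm (n = 1.339): cos²i = 0.26431 → i = 59.062°, r = 39.834°, D_min = 138.786°, rainbow angle = 41.214°.
At 717 nm (n = 1.331): cos²i = 0.25719 → i = 59.527°, r = 40.356°, D_min = 137.630°, rainbow angle = 42.370°.
Angular width = |41.214° − 42.370°| = 1.156°.

1.16°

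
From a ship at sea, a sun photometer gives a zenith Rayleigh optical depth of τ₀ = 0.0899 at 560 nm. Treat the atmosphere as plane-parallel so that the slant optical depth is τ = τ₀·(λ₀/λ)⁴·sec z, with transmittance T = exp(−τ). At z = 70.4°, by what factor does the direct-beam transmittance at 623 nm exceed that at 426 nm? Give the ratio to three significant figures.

Airmass: sec 70.4° = 2.9811.
τ(623 nm) = 0.0899 × (560/623)⁴ × 2.9811 = 0.0899 × 0.6528 × 2.9811 = 0.1750.
τ(426 nm) = 0.0899 × (560/426)⁴ × 2.9811 = 0.0899 × 2.9862 × 2.9811 = 0.8003.
T(623)/T(426) = exp(τ_B − τ_A) = exp(0.6253) = 1.8689.

1.87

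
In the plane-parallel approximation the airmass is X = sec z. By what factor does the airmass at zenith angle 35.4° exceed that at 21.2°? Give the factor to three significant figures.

X(35.4°)/X(21.2°) = sec 35.4° / sec 21.2° = cos 21.2° / cos 35.4° = 0.9323/0.8151 = 1.1438.

1.14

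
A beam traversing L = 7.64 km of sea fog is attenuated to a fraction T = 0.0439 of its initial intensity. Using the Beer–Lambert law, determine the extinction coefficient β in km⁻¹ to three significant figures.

Beer–Lambert: T = exp(−βL) ⇒ β = −ln(T)/L = −ln(0.0439)/7.64 = 3.1258/7.64 = 0.4091 km⁻¹.

0.409 km⁻¹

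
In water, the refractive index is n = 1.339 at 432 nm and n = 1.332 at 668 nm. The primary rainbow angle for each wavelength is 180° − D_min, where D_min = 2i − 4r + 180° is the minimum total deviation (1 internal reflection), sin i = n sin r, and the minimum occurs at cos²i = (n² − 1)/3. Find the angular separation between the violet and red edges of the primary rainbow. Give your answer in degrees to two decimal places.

At 432 nm (n = 1.339): cos²i = 0.26431 → i = 59.062°, r = 39.834°, D_min = 138.786°, rainbow angle = 41.214°.
At 668 nm (n = 1.332): cos²i = 0.25807 → i = 59.469°, r = 40.290°, D_min = 137.776°, rainbow angle = 42.224°.
Angular width = |41.214° − 42.224°| = 1.010°.

1.01°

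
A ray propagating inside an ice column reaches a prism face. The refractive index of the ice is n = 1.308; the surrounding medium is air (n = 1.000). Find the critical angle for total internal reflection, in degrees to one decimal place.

49.9°

sin θ_c = n_air / n = 1.000 / 1.308 = 0.7645.
θ_c = arcsin(0.7645) = 49.86°.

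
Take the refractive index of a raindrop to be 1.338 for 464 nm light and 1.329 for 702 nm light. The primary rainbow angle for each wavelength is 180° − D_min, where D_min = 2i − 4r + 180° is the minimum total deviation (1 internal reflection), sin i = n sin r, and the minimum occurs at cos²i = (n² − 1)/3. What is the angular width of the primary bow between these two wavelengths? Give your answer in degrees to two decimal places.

1.31°

At 464 nm (n = 1.338): cos²i = 0.26341 → i = 59.120°, r = 39.899°, D_min = 138.643°, rainbow angle = 41.357°.
At 702 nm (n = 1.329): cos²i = 0.25541 → i = 59.643°, r = 40.487°, D_min = 137.337°, rainbow angle = 42.663°.
Angular width = |41.357° − 42.663°| = 1.307°.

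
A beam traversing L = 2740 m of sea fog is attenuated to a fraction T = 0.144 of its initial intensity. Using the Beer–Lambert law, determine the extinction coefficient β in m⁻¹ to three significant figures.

Beer–Lambert: T = exp(−βL) ⇒ β = −ln(T)/L = −ln(0.144)/2740 = 1.9379/2740 = 0.0007073 m⁻¹.

0.000707 m⁻¹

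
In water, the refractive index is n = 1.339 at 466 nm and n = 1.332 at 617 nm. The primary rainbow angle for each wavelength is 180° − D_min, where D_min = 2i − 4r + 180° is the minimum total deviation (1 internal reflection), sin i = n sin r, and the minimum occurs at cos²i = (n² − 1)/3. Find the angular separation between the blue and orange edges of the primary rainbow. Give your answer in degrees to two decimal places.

At 466 nm (n = 1.339): cos²i = 0.26431 → i = 59.062°, r = 39.834°, D_min = 138.786°, rainbow angle = 41.214°.
At 617 nm (n = 1.332): cos²i = 0.25807 → i = 59.469°, r = 40.290°, D_min = 137.776°, rainbow angle = 42.224°.
Angular width = |41.214° − 42.224°| = 1.010°.

1.01°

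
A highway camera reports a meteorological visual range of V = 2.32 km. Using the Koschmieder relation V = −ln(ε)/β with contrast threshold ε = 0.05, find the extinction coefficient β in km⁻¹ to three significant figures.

1.29 km⁻¹

β = −ln(0.05) / V = 2.996 / 2.32 = 1.2913 km⁻¹.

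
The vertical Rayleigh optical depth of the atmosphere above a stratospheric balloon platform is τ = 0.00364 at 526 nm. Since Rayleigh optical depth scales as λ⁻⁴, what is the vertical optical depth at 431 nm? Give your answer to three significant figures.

τ(431 nm) = τ(526 nm) × (526/431)⁴ = 0.00364 × (1.2204)⁴ = 0.00364 × 2.2184 = 0.0081.

0.00807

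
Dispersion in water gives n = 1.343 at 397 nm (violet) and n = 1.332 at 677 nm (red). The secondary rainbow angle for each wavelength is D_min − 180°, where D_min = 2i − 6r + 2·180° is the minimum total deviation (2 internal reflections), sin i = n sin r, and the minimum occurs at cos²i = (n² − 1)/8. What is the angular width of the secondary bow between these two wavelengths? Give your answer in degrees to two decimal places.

At 397 nm (n = 1.343): cos²i = 0.10046 → i = 71.522°, r = 44.928°, D_min = 233.478°, rainbow angle = 53.478°.
At 677 nm (n = 1.332): cos²i = 0.09678 → i = 71.875°, r = 45.520°, D_min = 230.628°, rainbow angle = 50.628°.
Angular width = |53.478° − 50.628°| = 2.849°.

2.85°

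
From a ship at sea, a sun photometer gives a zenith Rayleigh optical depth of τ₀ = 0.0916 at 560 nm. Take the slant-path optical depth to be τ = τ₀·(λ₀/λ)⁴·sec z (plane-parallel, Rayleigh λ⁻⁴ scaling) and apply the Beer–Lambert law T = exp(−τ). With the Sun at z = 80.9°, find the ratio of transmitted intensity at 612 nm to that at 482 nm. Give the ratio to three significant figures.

Airmass: sec 80.9° = 6.3228.
τ(612 nm) = 0.0916 × (560/612)⁴ × 6.3228 = 0.0916 × 0.7010 × 6.3228 = 0.4060.
τ(482 nm) = 0.0916 × (560/482)⁴ × 6.3228 = 0.0916 × 1.8221 × 6.3228 = 1.0553.
T(612)/T(482) = exp(τ_B − τ_A) = exp(0.6493) = 1.9141.

1.91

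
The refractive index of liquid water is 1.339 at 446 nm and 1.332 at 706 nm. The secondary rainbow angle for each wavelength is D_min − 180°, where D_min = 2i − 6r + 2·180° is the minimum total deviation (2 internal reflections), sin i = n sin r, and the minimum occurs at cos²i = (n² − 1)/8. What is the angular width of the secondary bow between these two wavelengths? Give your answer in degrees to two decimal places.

At 446 nm (n = 1.339): cos²i = 0.09912 → i = 71.650°, r = 45.141°, D_min = 232.451°, rainbow angle = 52.451°.
At 706 nm (n = 1.332): cos²i = 0.09678 → i = 71.875°, r = 45.520°, D_min = 230.628°, rainbow angle = 50.628°.
Angular width = |52.451° − 50.628°| = 1.823°.

1.82°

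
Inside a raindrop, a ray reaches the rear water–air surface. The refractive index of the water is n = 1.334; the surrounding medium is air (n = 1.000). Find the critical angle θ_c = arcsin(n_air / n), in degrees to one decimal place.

sin θ_c = n_air / n = 1.000 / 1.334 = 0.7496.
θ_c = arcsin(0.7496) = 48.56°.

48.6°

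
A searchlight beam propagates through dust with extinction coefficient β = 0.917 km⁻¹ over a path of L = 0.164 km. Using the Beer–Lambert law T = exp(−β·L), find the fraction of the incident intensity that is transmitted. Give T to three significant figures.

τ = β·L = 0.917 × 0.164 = 0.1504.
T = exp(−0.1504) = 0.8604.

0.860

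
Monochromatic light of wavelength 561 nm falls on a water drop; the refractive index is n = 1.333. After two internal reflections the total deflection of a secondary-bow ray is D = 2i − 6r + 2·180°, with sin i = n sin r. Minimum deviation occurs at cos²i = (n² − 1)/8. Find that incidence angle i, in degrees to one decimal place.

cos²i = (1.333² − 1)/8 = (1.77689 − 1)/8 = 0.09711.
cos i = 0.31163, so i = 71.843°.

71.8°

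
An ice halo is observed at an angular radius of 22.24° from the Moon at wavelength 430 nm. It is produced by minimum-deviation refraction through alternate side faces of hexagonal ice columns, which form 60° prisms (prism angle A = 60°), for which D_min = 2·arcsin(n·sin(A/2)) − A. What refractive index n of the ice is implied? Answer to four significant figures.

Rearranging: n = sin((D_min + A)/2) / sin(A/2).
(D_min + A)/2 = (22.24° + 60°)/2 = 41.120°.
n = sin 41.120° / sin 30° = 0.6576 / 0.5000 = 1.3153.

1.315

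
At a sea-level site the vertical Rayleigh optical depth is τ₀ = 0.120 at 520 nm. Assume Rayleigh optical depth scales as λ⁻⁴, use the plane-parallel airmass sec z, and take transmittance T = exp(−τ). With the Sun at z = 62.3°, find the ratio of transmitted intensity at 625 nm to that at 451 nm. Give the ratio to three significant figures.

1.39

Airmass: sec 62.3° = 2.1513.
τ(625 nm) = 0.120 × (520/625)⁴ × 2.1513 = 0.120 × 0.4792 × 2.1513 = 0.1237.
τ(451 nm) = 0.120 × (520/451)⁴ × 2.1513 = 0.120 × 1.7673 × 2.1513 = 0.4562.
T(625)/T(451) = exp(τ_B − τ_A) = exp(0.3325) = 1.3945.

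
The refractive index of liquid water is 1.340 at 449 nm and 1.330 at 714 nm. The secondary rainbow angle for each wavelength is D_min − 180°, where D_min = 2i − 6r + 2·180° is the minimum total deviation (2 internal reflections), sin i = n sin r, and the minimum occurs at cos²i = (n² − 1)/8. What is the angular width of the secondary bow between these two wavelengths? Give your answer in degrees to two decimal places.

At 449 nm (n = 1.340): cos²i = 0.09945 → i = 71.618°, r = 45.088°, D_min = 232.709°, rainbow angle = 52.709°.
At 714 nm (n = 1.330): cos²i = 0.09611 → i = 71.940°, r = 45.630°, D_min = 230.101°, rainbow angle = 50.101°.
Angular width = |52.709° − 50.101°| = 2.608°.

2.61°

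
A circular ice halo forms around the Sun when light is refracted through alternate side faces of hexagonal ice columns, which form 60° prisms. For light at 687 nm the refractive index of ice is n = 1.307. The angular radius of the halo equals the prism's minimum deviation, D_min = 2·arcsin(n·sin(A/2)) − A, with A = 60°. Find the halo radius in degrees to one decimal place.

21.6°

n·sin(A/2) = 1.307 × sin 30° = 1.307 × 0.5000 = 0.6535.
D_min = 2·arcsin(0.6535) − 60° = 2 × 40.806° − 60° = 21.612°.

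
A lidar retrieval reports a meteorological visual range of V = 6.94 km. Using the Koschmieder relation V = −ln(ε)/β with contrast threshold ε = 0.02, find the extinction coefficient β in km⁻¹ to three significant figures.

β = −ln(0.02) / V = 3.912 / 6.94 = 0.5637 km⁻¹.

0.564 km⁻¹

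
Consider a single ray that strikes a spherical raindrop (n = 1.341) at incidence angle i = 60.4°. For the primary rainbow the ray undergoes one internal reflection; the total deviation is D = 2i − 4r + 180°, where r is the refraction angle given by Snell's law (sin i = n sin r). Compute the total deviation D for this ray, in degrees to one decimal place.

sin r = sin 60.4° / 1.341 = 0.8695/1.341 = 0.6484; r = 40.42°.
D = 2·60.4° − 4·40.42° + 180° = 120.80° − 161.68° + 180° = 139.12°.

139.1°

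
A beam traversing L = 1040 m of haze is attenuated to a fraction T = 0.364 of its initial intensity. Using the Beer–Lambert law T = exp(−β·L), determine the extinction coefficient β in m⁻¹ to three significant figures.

Beer–Lambert: T = exp(−βL) ⇒ β = −ln(T)/L = −ln(0.364)/1040 = 1.0106/1040 = 0.0009717 m⁻¹.

0.000972 m⁻¹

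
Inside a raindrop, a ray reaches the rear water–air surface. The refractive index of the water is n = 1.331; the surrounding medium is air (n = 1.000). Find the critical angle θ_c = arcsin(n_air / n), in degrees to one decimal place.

sin θ_c = n_air / n = 1.000 / 1.331 = 0.7513.
θ_c = arcsin(0.7513) = 48.70°.

48.7°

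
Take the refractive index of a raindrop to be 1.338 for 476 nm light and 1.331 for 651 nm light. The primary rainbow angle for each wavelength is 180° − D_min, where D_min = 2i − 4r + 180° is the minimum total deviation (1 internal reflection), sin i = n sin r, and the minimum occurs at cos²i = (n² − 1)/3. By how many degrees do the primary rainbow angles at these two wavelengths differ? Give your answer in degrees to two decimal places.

At 476 nm (n = 1.338): cos²i = 0.26341 → i = 59.120°, r = 39.899°, D_min = 138.643°, rainbow angle = 41.357°.
At 651 nm (n = 1.331): cos²i = 0.25719 → i = 59.527°, r = 40.356°, D_min = 137.630°, rainbow angle = 42.370°.
Angular width = |41.357° − 42.370°| = 1.013°.

1.01°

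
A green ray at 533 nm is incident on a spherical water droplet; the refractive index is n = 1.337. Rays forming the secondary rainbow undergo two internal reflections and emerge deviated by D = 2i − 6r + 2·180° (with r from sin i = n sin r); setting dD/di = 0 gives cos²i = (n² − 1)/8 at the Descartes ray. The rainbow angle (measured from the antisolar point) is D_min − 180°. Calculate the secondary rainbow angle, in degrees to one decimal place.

cos²i = (1.78757 − 1)/8 = 0.09845; i = arccos(0.31376) = 71.714°.
sin r = sin 71.714°/1.337 = 0.71017; r = 45.249°.
D_min = 2·71.714° − 6·45.249° + 360° = 231.934°.
Rainbow angle = D_min − 180° = 51.934°.

51.9°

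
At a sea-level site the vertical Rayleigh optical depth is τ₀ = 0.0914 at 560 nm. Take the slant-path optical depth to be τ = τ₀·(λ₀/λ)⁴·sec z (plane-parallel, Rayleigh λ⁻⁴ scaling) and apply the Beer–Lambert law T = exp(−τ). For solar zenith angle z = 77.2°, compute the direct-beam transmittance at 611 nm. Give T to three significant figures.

sec 77.2° = 4.5137.
τ = 0.0914 × (560/611)⁴ × 4.5137 = 0.0914 × 0.7056 × 4.5137 = 0.2911.
T = exp(−0.2911) = 0.7474.

0.747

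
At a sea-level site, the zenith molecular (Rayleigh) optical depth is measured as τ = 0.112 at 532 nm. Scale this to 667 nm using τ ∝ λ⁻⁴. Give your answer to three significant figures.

0.0453

τ(667 nm) = τ(532 nm) × (532/667)⁴ = 0.112 × (0.7976)⁴ = 0.112 × 0.4047 = 0.0453.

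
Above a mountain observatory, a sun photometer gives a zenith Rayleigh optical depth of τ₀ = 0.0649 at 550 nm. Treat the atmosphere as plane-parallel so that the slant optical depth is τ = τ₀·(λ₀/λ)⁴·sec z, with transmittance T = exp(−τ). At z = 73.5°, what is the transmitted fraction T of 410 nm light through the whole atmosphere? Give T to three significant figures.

sec 73.5° = 3.5209.
τ = 0.0649 × (550/410)⁴ × 3.5209 = 0.0649 × 3.2383 × 3.5209 = 0.7400.
T = exp(−0.7400) = 0.4771.

0.477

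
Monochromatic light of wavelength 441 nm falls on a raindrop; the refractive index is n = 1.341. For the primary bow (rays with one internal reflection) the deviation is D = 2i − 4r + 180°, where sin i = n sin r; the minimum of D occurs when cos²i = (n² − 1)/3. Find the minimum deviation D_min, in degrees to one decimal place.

139.1°

cos²i = (1.79828 − 1)/3 = 0.26609; i = arccos(0.51584) = 58.946°.
sin r = sin 58.946°/1.341 = 0.63884; r = 39.705°.
D_min = 2·58.946° − 4·39.705° + 180° = 139.071°.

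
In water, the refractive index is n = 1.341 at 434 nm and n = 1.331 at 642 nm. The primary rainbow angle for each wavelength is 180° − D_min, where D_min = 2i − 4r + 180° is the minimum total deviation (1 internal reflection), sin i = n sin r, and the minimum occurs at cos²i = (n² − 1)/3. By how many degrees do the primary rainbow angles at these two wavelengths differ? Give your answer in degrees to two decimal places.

At 434 nm (n = 1.341): cos²i = 0.26609 → i = 58.946°, r = 39.705°, D_min = 139.071°, rainbow angle = 40.929°.
At 642 nm (n = 1.331): cos²i = 0.25719 → i = 59.527°, r = 40.356°, D_min = 137.630°, rainbow angle = 42.370°.
Angular width = |40.929° − 42.370°| = 1.441°.

1.44°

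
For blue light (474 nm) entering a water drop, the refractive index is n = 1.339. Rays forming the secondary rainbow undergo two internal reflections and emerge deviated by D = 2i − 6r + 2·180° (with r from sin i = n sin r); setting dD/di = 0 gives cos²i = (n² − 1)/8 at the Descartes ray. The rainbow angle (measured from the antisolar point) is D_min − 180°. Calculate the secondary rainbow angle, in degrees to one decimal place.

cos²i = (1.79292 − 1)/8 = 0.09912; i = arccos(0.31483) = 71.650°.
sin r = sin 71.650°/1.339 = 0.70885; r = 45.141°.
D_min = 2·71.650° − 6·45.141° + 360° = 232.451°.
Rainbow angle = D_min − 180° = 52.451°.

52.5°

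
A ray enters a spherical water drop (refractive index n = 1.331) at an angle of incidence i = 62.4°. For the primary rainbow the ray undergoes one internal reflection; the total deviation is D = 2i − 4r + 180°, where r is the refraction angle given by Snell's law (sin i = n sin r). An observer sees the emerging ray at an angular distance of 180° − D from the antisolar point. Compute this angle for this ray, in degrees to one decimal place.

42.2°

sin r = sin 62.4° / 1.331 = 0.8862/1.331 = 0.6658; r = 41.75°.
D = 2·62.4° − 4·41.75° + 180° = 124.80° − 166.98° + 180° = 137.82°.
Angle from antisolar point = 180° − D = 42.18°.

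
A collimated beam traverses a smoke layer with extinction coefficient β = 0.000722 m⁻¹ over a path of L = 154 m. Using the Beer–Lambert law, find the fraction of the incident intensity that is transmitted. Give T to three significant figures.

0.895

τ = β·L = 0.000722 × 154 = 0.1112.
T = exp(−0.1112) = 0.8948.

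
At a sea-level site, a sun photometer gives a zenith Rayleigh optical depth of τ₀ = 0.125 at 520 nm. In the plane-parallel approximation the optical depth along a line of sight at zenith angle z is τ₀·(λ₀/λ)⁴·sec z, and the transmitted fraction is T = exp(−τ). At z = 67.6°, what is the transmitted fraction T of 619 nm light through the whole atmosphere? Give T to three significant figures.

0.849

sec 67.6° = 2.6242.
τ = 0.125 × (520/619)⁴ × 2.6242 = 0.125 × 0.4980 × 2.6242 = 0.1634.
T = exp(−0.1634) = 0.8493.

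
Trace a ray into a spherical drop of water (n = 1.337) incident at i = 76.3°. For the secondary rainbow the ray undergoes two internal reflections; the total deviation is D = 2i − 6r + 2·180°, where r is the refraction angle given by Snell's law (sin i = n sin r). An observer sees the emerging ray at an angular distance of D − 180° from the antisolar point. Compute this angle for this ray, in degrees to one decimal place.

sin r = sin 76.3° / 1.337 = 0.9715/1.337 = 0.7267; r = 46.61°.
D = 2·76.3° − 6·46.61° + 2·180° = 152.60° − 279.64° + 360° = 232.96°.
Angle from antisolar point = D − 180° = 52.96°.

53.0°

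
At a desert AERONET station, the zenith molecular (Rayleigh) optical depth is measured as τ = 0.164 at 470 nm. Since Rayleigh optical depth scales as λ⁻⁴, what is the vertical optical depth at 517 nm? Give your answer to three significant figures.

τ(517 nm) = τ(470 nm) × (470/517)⁴ = 0.164 × (0.9091)⁴ = 0.164 × 0.6830 = 0.1120.

0.112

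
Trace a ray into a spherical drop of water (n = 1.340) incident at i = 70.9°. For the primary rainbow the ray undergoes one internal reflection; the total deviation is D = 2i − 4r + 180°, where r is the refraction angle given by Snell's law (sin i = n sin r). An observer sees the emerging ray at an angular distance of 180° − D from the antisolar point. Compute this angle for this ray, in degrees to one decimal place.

37.6°

sin r = sin 70.9° / 1.340 = 0.9449/1.340 = 0.7052; r = 44.84°.
D = 2·70.9° − 4·44.84° + 180° = 141.80° − 179.38° + 180° = 142.42°.
Angle from antisolar point = 180° − D = 37.58°.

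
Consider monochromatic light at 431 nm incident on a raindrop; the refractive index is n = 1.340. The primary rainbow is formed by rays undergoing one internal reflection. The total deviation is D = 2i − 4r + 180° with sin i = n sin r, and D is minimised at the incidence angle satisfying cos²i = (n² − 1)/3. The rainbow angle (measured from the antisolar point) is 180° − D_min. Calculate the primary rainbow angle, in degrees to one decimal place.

41.1°

cos²i = (1.79560 − 1)/3 = 0.26520; i = arccos(0.51498) = 59.004°.
sin r = sin 59.004°/1.340 = 0.63971; r = 39.770°.
D_min = 2·59.004° − 4·39.770° + 180° = 138.929°.
Rainbow angle = 180° − D_min = 41.071°.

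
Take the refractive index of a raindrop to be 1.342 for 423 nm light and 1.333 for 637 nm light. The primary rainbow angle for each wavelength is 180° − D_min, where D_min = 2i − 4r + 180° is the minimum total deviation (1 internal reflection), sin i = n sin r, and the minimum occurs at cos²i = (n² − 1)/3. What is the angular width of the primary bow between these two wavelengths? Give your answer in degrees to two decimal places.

At 423 nm (n = 1.342): cos²i = 0.26699 → i = 58.888°, r = 39.641°, D_min = 139.213°, rainbow angle = 40.787°.
At 637 nm (n = 1.333): cos²i = 0.25896 → i = 59.410°, r = 40.225°, D_min = 137.922°, rainbow angle = 42.078°.
Angular width = |40.787° − 42.078°| = 1.291°.

1.29°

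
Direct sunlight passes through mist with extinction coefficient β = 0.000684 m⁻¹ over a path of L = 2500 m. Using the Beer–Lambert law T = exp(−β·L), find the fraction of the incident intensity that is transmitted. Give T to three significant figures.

0.181

τ = β·L = 0.000684 × 2500 = 1.7100.
T = exp(−1.7100) = 0.1809.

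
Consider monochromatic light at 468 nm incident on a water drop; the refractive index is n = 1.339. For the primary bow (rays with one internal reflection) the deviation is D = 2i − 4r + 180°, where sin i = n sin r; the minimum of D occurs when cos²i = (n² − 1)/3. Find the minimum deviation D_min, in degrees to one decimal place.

cos²i = (1.79292 − 1)/3 = 0.26431; i = arccos(0.51411) = 59.062°.
sin r = sin 59.062°/1.339 = 0.64057; r = 39.834°.
D_min = 2·59.062° − 4·39.834° + 180° = 138.786°.

138.8°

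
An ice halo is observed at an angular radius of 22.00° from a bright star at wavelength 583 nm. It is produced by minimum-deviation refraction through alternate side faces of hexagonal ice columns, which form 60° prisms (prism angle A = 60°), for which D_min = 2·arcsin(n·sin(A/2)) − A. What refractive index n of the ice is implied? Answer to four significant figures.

1.312

Rearranging: n = sin((D_min + A)/2) / sin(A/2).
(D_min + A)/2 = (22.00° + 60°)/2 = 41.000°.
n = sin 41.000° / sin 30° = 0.6561 / 0.5000 = 1.3121.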